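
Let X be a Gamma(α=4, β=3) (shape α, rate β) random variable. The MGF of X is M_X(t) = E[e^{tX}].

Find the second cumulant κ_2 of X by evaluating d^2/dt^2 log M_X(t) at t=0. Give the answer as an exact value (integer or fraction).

κ_2 = K′′(0) = 4/9

M_X(t) = 81/(3 - t)^4
K_X(t) = log M_X(t) = -4*log(3 - t) + 4*log(3)
K′(t) = -4/(t - 3)
K′′(t) = 4/(t^2 - 6*t + 9)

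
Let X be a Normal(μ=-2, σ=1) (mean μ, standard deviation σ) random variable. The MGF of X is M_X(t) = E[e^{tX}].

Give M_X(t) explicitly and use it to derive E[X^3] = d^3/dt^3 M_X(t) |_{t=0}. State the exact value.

E[X^3] = M′′′(0) = -14

M_X(t) = e^(t^2/2 - 2*t)
M′(t) = t*e^(-2*t)*e^(t^2/2) - 2*e^(-2*t)*e^(t^2/2)
M′′(t) = (t^2*e^(t^2/2) - 4*t*e^(t^2/2) + 5*e^(t^2/2))*e^(-2*t)
M′′′(t) = (t^3*e^(t^2/2) - 6*t^2*e^(t^2/2) + 15*t*e^(t^2/2) - 14*e^(t^2/2))*e^(-2*t)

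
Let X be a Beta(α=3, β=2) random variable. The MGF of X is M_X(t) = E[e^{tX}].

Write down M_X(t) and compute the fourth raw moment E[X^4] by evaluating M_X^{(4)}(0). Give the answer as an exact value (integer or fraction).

E[X^4] = D^4[M](0) = 3/14

M_X(t) = ₁F₁(3; 5; t)
D^4[M](t) = 3*₁F₁(7; 9; t)/14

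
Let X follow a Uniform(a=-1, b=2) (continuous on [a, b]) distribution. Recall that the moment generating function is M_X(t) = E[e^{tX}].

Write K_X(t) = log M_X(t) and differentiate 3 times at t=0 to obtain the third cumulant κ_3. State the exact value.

M_X(t) = (e^(2*t) - e^(-t))/(3*t)
K_X(t) = log M_X(t) = -log(t) + log(e^(2*t) - e^(-t)) - log(3)
dK/dt = (2*t*e^(3*t) + t - e^(3*t) + 1)/(t*e^(3*t) - t)
d^2K/dt^2 = (-9*t^2*e^(3*t) + e^(6*t) - 2*e^(3*t) + 1)/(t^2*e^(6*t) - 2*t^2*e^(3*t) + t^2)
d^3K/dt^3 = (27*t^3*e^(6*t) + 27*t^3*e^(3*t) - 2*e^(9*t) + 6*e^(6*t) - 6*e^(3*t) + 2)/(t^3*e^(9*t) - 3*t^3*e^(6*t) + 3*t^3*e^(3*t) - t^3)

κ_3 = d^3K/dt^3 |_{t=0} = 0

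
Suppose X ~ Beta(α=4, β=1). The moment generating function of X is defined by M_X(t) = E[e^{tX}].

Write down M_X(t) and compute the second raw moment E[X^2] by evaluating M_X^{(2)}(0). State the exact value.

M_X(t) = ₁F₁(4; 5; t)
dM/dt = 4*₁F₁(5; 6; t)/5
d^2M/dt^2 = 2*₁F₁(6; 7; t)/3

E[X^2] = d^2M/dt^2 |_{t=0} = 2/3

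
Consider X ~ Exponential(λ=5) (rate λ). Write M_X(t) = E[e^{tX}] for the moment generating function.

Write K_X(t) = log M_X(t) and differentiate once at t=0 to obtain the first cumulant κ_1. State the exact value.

M_X(t) = 5/(5 - t)
K_X(t) = log M_X(t) = -log(5 - t) + log(5)
D[K](t) = -1/(t - 5)

κ_1 = D[K](0) = 1/5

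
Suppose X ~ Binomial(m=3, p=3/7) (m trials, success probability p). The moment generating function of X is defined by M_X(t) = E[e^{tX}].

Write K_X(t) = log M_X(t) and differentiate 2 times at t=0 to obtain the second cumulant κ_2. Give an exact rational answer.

κ_2 = d^2K/dt^2 |_{t=0} = 36/49

M_X(t) = (3*e^(t)/7 + 4/7)^3
K_X(t) = log M_X(t) = 3*log(3*e^(t)/7 + 4/7)
dK/dt = 9*e^(t)/(3*e^(t) + 4)
d^2K/dt^2 = 36*e^(t)/(9*e^(2*t) + 24*e^(t) + 16)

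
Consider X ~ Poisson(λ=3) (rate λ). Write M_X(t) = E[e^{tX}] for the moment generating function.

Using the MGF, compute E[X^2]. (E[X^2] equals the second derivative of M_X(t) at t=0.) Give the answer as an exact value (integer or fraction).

E[X^2] = D^2[M](0) = 12

M_X(t) = e^(3*e^(t) - 3)
D^2[M](t) = (9*e^(2*t)*e^(3*e^(t)) + 3*e^(t)*e^(3*e^(t)))*e^(-3)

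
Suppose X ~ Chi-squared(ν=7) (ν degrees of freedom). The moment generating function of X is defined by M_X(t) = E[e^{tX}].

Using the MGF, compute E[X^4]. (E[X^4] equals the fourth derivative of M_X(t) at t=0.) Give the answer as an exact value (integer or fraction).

E[X^4] = d^4M/dt^4 |_{t=0} = 9009

M_X(t) = (1 - 2*t)^(-7/2)
dM/dt = 7/(16*t^4*√(1 - 2*t) - 32*t^3*√(1 - 2*t) + 24*t^2*√(1 - 2*t) - 8*t*√(1 - 2*t) + √(1 - 2*t))
d^2M/dt^2 = -63/(32*t^5*√(1 - 2*t) - 80*t^4*√(1 - 2*t) + 80*t^3*√(1 - 2*t) - 40*t^2*√(1 - 2*t) + 10*t*√(1 - 2*t) - √(1 - 2*t))
d^3M/dt^3 = 693/(64*t^6*√(1 - 2*t) - 192*t^5*√(1 - 2*t) + 240*t^4*√(1 - 2*t) - 160*t^3*√(1 - 2*t) + 60*t^2*√(1 - 2*t) - 12*t*√(1 - 2*t) + √(1 - 2*t))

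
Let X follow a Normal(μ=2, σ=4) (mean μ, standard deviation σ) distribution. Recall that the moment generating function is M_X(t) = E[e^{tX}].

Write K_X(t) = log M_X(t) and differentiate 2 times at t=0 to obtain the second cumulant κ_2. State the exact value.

κ_2 = d^2K/dt^2 |_{t=0} = 16

M_X(t) = e^(8*t^2 + 2*t)
K_X(t) = log M_X(t) = 8*t^2 + 2*t
dK/dt = 16*t + 2
d^2K/dt^2 = 16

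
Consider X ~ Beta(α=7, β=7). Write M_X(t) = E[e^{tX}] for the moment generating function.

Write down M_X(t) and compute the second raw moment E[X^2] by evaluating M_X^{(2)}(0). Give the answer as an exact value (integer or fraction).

M_X(t) = ₁F₁(7; 14; t)
D^2[M](t) = 4*₁F₁(9; 16; t)/15

E[X^2] = D^2[M](0) = 4/15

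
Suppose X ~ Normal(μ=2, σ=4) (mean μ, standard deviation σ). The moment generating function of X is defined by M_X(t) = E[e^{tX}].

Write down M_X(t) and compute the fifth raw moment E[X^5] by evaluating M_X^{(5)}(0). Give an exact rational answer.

E[X^5] = M^(5)(0) = 8992

M_X(t) = e^(8*t^2 + 2*t)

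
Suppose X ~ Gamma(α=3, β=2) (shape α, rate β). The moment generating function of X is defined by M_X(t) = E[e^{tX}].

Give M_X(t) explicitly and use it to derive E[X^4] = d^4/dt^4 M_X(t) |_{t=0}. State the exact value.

E[X^4] = M^(4)(0) = 45/2

M_X(t) = 8/(2 - t)^3
M^(4)(t) = -2880/(t^7 - 14*t^6 + 84*t^5 - 280*t^4 + 560*t^3 - 672*t^2 + 448*t - 128)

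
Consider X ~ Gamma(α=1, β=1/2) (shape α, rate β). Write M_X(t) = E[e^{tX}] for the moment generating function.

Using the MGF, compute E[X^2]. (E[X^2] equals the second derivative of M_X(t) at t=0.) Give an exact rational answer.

M_X(t) = 1/(2*(1/2 - t))
D^2[M](t) = -8/(8*t^3 - 12*t^2 + 6*t - 1)

E[X^2] = D^2[M](0) = 8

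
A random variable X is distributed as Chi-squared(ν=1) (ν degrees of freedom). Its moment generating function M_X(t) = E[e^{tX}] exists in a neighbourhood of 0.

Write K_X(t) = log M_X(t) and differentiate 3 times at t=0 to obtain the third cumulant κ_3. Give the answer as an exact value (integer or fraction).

M_X(t) = 1/√(1 - 2*t)
K_X(t) = log M_X(t) = -log(1 - 2*t)/2
K^(3)(t) = -8/(8*t^3 - 12*t^2 + 6*t - 1)

κ_3 = K^(3)(0) = 8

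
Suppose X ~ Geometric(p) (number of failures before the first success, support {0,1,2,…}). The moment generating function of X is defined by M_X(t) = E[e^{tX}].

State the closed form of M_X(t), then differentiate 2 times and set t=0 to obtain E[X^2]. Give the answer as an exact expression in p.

E[X^2] = M^(2)(0) = 1 - 3/p + 2/p^2

M_X(t) = p/(-(1 - p)*e^(t) + 1)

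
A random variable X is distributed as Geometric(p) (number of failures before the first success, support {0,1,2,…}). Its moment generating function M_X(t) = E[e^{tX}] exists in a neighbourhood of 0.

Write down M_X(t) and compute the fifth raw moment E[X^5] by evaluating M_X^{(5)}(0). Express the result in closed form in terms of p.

M_X(t) = p/(-(1 - p)*e^(t) + 1)

E[X^5] = D^5[M](0) = -1 + 31/p - 180/p^2 + 390/p^3 - 360/p^4 + 120/p^5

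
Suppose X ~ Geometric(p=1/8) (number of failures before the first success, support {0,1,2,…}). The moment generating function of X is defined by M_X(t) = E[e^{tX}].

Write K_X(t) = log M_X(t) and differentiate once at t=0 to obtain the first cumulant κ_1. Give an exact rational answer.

κ_1 = dK/dt |_{t=0} = 7

M_X(t) = 1/(8*(1 - 7*e^(t)/8))
K_X(t) = log M_X(t) = -log(1 - 7*e^(t)/8) - 3*log(2)
dK/dt = -7*e^(t)/(7*e^(t) - 8)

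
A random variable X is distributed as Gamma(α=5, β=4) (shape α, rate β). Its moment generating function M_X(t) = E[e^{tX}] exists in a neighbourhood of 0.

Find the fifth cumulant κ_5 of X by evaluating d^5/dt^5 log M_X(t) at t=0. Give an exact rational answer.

M_X(t) = 1024/(4 - t)^5
K_X(t) = log M_X(t) = -5*log(4 - t) + 10*log(2)
D^5[K](t) = -120/(t^5 - 20*t^4 + 160*t^3 - 640*t^2 + 1280*t - 1024)

κ_5 = D^5[K](0) = 15/128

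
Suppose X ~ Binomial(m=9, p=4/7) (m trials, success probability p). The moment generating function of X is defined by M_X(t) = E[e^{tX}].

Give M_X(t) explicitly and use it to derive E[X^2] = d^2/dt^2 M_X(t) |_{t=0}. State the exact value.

M_X(t) = (4*e^(t)/7 + 3/7)^9

E[X^2] = M′′(0) = 1404/49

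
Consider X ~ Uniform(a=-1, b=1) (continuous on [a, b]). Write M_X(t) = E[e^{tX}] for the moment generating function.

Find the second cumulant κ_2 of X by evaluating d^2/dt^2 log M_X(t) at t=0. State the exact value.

κ_2 = K^(2)(0) = 1/3

M_X(t) = (e^(t) - e^(-t))/(2*t)
K_X(t) = log M_X(t) = -log(t) + log(e^(t) - e^(-t)) - log(2)
K^(2)(t) = (-4*t^2*e^(2*t) + e^(4*t) - 2*e^(2*t) + 1)/(t^2*e^(4*t) - 2*t^2*e^(2*t) + t^2)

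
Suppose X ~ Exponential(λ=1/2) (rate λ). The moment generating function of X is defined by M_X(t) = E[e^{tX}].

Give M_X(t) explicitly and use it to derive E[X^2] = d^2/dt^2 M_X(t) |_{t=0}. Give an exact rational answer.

M_X(t) = 1/(2*(1/2 - t))
D^2[M](t) = -8/(8*t^3 - 12*t^2 + 6*t - 1)

E[X^2] = D^2[M](0) = 8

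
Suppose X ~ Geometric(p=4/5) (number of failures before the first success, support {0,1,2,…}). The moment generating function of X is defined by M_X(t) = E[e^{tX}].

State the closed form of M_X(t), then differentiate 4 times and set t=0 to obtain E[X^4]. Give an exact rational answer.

M_X(t) = 4/(5*(1 - e^(t)/5))
M^(4)(t) = (-4*e^(4*t) - 220*e^(3*t) - 1100*e^(2*t) - 500*e^(t))/(e^(5*t) - 25*e^(4*t) + 250*e^(3*t) - 1250*e^(2*t) + 3125*e^(t) - 3125)

E[X^4] = M^(4)(0) = 57/32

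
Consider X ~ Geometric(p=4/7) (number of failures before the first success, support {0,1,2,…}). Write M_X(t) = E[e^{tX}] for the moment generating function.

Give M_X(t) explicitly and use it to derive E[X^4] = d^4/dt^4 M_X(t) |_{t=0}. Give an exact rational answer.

M_X(t) = 4/(7*(1 - 3*e^(t)/7))
M′(t) = 12*e^(t)/(9*e^(2*t) - 42*e^(t) + 49)
M′′(t) = (-36*e^(2*t) - 84*e^(t))/(27*e^(3*t) - 189*e^(2*t) + 441*e^(t) - 343)
M′′′(t) = (108*e^(3*t) + 1008*e^(2*t) + 588*e^(t))/(81*e^(4*t) - 756*e^(3*t) + 2646*e^(2*t) - 4116*e^(t) + 2401)
M′′′′(t) = (-324*e^(4*t) - 8316*e^(3*t) - 19404*e^(2*t) - 4116*e^(t))/(243*e^(5*t) - 2835*e^(4*t) + 13230*e^(3*t) - 30870*e^(2*t) + 36015*e^(t) - 16807)

E[X^4] = M′′′′(0) = 1005/32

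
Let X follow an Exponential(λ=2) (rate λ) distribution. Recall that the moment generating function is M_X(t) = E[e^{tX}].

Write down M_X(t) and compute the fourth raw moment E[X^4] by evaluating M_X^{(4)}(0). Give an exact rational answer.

E[X^4] = D^4[M](0) = 3/2

M_X(t) = 2/(2 - t)
D^4[M](t) = -48/(t^5 - 10*t^4 + 40*t^3 - 80*t^2 + 80*t - 32)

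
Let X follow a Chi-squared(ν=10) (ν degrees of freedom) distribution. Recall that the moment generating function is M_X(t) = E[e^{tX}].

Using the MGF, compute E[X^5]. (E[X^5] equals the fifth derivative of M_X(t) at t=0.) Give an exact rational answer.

M_X(t) = (1 - 2*t)^(-5)
M^(5)(t) = 483840/(1024*t^10 - 5120*t^9 + 11520*t^8 - 15360*t^7 + 13440*t^6 - 8064*t^5 + 3360*t^4 - 960*t^3 + 180*t^2 - 20*t + 1)

E[X^5] = M^(5)(0) = 483840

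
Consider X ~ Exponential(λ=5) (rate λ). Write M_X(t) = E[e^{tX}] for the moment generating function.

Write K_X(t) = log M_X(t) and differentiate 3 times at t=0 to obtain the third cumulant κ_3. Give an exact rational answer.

κ_3 = D^3[K](0) = 2/125

M_X(t) = 5/(5 - t)
K_X(t) = log M_X(t) = -log(5 - t) + log(5)
D^3[K](t) = -2/(t^3 - 15*t^2 + 75*t - 125)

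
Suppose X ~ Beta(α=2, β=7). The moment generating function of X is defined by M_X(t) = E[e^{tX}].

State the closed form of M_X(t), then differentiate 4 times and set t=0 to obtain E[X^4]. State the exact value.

M_X(t) = ₁F₁(2; 9; t)
M^(4)(t) = ₁F₁(6; 13; t)/99

E[X^4] = M^(4)(0) = 1/99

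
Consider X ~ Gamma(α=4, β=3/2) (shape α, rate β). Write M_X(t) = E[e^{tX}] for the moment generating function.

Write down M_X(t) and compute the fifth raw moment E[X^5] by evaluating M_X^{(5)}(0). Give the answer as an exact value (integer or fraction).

E[X^5] = d^5M/dt^5 |_{t=0} = 71680/81

M_X(t) = 81/(16*(3/2 - t)^4)
dM/dt = -648/(32*t^5 - 240*t^4 + 720*t^3 - 1080*t^2 + 810*t - 243)
d^2M/dt^2 = 6480/(64*t^6 - 576*t^5 + 2160*t^4 - 4320*t^3 + 4860*t^2 - 2916*t + 729)
d^3M/dt^3 = -77760/(128*t^7 - 1344*t^6 + 6048*t^5 - 15120*t^4 + 22680*t^3 - 20412*t^2 + 10206*t - 2187)
d^4M/dt^4 = 1088640/(256*t^8 - 3072*t^7 + 16128*t^6 - 48384*t^5 + 90720*t^4 - 108864*t^3 + 81648*t^2 - 34992*t + 6561)
d^5M/dt^5 = -17418240/(512*t^9 - 6912*t^8 + 41472*t^7 - 145152*t^6 + 326592*t^5 - 489888*t^4 + 489888*t^3 - 314928*t^2 + 118098*t - 19683)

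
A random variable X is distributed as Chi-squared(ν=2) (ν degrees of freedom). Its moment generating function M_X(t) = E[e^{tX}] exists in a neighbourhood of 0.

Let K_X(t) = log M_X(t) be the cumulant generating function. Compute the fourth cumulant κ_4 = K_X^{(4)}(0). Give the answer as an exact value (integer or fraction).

M_X(t) = 1/(1 - 2*t)
K_X(t) = log M_X(t) = -log(1 - 2*t)
dK/dt = -2/(2*t - 1)
d^2K/dt^2 = 4/(4*t^2 - 4*t + 1)
d^3K/dt^3 = -16/(8*t^3 - 12*t^2 + 6*t - 1)
d^4K/dt^4 = 96/(16*t^4 - 32*t^3 + 24*t^2 - 8*t + 1)

κ_4 = d^4K/dt^4 |_{t=0} = 96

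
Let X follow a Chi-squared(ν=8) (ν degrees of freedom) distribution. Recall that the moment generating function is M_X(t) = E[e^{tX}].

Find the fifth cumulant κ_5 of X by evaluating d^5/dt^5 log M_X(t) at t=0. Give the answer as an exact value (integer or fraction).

κ_5 = K^(5)(0) = 3072

M_X(t) = (1 - 2*t)^(-4)
K_X(t) = log M_X(t) = -4*log(1 - 2*t)
K^(5)(t) = -3072/(32*t^5 - 80*t^4 + 80*t^3 - 40*t^2 + 10*t - 1)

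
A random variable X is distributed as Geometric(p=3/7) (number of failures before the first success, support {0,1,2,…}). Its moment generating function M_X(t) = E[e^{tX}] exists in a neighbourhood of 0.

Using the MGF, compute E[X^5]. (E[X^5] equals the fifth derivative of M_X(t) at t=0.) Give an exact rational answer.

E[X^5] = D^5[M](0) = 135628/81

M_X(t) = 3/(7*(1 - 4*e^(t)/7))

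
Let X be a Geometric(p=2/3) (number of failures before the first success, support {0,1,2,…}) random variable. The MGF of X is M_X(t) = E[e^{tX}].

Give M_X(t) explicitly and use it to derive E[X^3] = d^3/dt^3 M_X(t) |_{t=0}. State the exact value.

E[X^3] = D^3[M](0) = 11/4

M_X(t) = 2/(3*(1 - e^(t)/3))
D^3[M](t) = (2*e^(3*t) + 24*e^(2*t) + 18*e^(t))/(e^(4*t) - 12*e^(3*t) + 54*e^(2*t) - 108*e^(t) + 81)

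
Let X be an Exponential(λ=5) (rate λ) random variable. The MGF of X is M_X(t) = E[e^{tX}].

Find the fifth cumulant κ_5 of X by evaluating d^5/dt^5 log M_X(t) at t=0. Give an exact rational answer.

M_X(t) = 5/(5 - t)
K_X(t) = log M_X(t) = -log(5 - t) + log(5)
D^5[K](t) = -24/(t^5 - 25*t^4 + 250*t^3 - 1250*t^2 + 3125*t - 3125)

κ_5 = D^5[K](0) = 24/3125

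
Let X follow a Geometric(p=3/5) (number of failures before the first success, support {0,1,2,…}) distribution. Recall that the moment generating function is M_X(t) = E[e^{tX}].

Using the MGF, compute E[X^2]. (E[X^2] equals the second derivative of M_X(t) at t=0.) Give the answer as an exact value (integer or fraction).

E[X^2] = D^2[M](0) = 14/9

M_X(t) = 3/(5*(1 - 2*e^(t)/5))
D^2[M](t) = (-12*e^(2*t) - 30*e^(t))/(8*e^(3*t) - 60*e^(2*t) + 150*e^(t) - 125)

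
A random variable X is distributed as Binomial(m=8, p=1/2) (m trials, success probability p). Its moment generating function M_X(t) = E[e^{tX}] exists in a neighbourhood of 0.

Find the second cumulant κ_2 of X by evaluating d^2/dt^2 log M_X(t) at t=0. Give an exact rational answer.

κ_2 = D^2[K](0) = 2

M_X(t) = (e^(t)/2 + 1/2)^8
K_X(t) = log M_X(t) = 8*log(e^(t)/2 + 1/2)
D^2[K](t) = 8*e^(t)/(e^(2*t) + 2*e^(t) + 1)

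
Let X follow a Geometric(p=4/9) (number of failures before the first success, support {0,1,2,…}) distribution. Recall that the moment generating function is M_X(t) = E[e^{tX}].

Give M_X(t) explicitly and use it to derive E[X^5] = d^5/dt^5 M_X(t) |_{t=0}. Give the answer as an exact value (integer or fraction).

E[X^5] = D^5[M](0) = 165535/128

M_X(t) = 4/(9*(1 - 5*e^(t)/9))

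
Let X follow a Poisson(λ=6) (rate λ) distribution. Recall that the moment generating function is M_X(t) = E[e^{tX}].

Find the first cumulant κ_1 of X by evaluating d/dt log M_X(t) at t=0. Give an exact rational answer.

M_X(t) = e^(6*e^(t) - 6)
K_X(t) = log M_X(t) = 6*e^(t) - 6
dK/dt = 6*e^(t)

κ_1 = dK/dt |_{t=0} = 6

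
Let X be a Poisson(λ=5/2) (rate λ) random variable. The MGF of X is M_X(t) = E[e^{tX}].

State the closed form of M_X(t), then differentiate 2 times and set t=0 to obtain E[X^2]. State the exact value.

E[X^2] = d^2M/dt^2 |_{t=0} = 35/4

M_X(t) = e^(5*e^(t)/2 - 5/2)
dM/dt = 5*e^(-5/2)*e^(t)*e^(5*e^(t)/2)/2
d^2M/dt^2 = (25*e^(2*t)*e^(5*e^(t)/2) + 10*e^(t)*e^(5*e^(t)/2))*e^(-5/2)/4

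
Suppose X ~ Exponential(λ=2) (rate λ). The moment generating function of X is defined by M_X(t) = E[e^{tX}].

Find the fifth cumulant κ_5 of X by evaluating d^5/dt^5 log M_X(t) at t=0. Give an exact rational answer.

κ_5 = d^5K/dt^5 |_{t=0} = 3/4

M_X(t) = 2/(2 - t)
K_X(t) = log M_X(t) = -log(2 - t) + log(2)
dK/dt = -1/(t - 2)
d^2K/dt^2 = 1/(t^2 - 4*t + 4)
d^3K/dt^3 = -2/(t^3 - 6*t^2 + 12*t - 8)
d^4K/dt^4 = 6/(t^4 - 8*t^3 + 24*t^2 - 32*t + 16)
d^5K/dt^5 = -24/(t^5 - 10*t^4 + 40*t^3 - 80*t^2 + 80*t - 32)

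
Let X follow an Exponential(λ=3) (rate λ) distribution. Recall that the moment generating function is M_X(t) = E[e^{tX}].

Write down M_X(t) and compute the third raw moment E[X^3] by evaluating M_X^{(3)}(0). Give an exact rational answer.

M_X(t) = 3/(3 - t)
dM/dt = 3/(t^2 - 6*t + 9)
d^2M/dt^2 = -6/(t^3 - 9*t^2 + 27*t - 27)
d^3M/dt^3 = 18/(t^4 - 12*t^3 + 54*t^2 - 108*t + 81)

E[X^3] = d^3M/dt^3 |_{t=0} = 2/9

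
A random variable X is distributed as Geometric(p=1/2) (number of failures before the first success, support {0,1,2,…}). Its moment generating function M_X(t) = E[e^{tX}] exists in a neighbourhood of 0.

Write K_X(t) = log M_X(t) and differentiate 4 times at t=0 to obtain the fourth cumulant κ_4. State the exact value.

M_X(t) = 1/(2*(1 - e^(t)/2))
K_X(t) = log M_X(t) = -log(1 - e^(t)/2) - log(2)
K^(4)(t) = (2*e^(3*t) + 16*e^(2*t) + 8*e^(t))/(e^(4*t) - 8*e^(3*t) + 24*e^(2*t) - 32*e^(t) + 16)

κ_4 = K^(4)(0) = 26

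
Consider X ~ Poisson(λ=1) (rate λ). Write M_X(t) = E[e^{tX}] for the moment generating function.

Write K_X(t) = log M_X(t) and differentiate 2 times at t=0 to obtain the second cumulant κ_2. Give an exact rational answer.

κ_2 = D^2[K](0) = 1

M_X(t) = e^(e^(t) - 1)
K_X(t) = log M_X(t) = e^(t) - 1
D^2[K](t) = e^(t)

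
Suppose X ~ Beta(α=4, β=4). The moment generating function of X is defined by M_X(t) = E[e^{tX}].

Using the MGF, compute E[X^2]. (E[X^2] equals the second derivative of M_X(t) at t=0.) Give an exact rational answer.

M_X(t) = ₁F₁(4; 8; t)
D^2[M](t) = 5*₁F₁(6; 10; t)/18

E[X^2] = D^2[M](0) = 5/18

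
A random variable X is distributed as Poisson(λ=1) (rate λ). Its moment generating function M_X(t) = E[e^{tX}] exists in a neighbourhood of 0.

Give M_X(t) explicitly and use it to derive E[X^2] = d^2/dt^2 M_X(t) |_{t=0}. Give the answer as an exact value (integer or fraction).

M_X(t) = e^(e^(t) - 1)
M′(t) = e^(-1)*e^(t)*e^(e^(t))
M′′(t) = (e^(2*t)*e^(e^(t)) + e^(t)*e^(e^(t)))*e^(-1)

E[X^2] = M′′(0) = 2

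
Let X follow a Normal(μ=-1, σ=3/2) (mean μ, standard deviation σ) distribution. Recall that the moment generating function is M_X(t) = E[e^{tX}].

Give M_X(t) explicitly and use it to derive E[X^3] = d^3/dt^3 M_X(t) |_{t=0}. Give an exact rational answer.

E[X^3] = D^3[M](0) = -31/4

M_X(t) = e^(9*t^2/8 - t)
D^3[M](t) = (729*t^3*e^(9*t^2/8) - 972*t^2*e^(9*t^2/8) + 1404*t*e^(9*t^2/8) - 496*e^(9*t^2/8))*e^(-t)/64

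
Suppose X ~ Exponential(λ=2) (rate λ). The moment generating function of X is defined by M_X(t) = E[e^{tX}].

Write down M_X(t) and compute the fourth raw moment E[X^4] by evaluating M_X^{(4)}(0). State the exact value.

E[X^4] = M′′′′(0) = 3/2

M_X(t) = 2/(2 - t)
M′(t) = 2/(t^2 - 4*t + 4)
M′′(t) = -4/(t^3 - 6*t^2 + 12*t - 8)
M′′′(t) = 12/(t^4 - 8*t^3 + 24*t^2 - 32*t + 16)
M′′′′(t) = -48/(t^5 - 10*t^4 + 40*t^3 - 80*t^2 + 80*t - 32)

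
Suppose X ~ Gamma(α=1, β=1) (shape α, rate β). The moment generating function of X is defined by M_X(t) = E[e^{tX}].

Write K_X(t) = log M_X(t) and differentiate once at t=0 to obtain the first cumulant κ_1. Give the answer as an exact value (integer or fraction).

κ_1 = K^(1)(0) = 1

M_X(t) = 1/(1 - t)
K_X(t) = log M_X(t) = -log(1 - t)
K^(1)(t) = -1/(t - 1)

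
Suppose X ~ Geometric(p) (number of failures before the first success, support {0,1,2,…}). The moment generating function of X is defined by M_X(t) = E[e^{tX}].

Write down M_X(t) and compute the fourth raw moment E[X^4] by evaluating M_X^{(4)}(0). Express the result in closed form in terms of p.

E[X^4] = D^4[M](0) = 1 - 15/p + 50/p^2 - 60/p^3 + 24/p^4

M_X(t) = p/(-(1 - p)*e^(t) + 1)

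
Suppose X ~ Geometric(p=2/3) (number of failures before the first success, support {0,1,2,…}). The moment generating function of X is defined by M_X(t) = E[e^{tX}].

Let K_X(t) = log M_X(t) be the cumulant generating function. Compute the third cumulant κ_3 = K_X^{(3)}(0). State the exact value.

M_X(t) = 2/(3*(1 - e^(t)/3))
K_X(t) = log M_X(t) = -log(1 - e^(t)/3) - log(3) + log(2)
D^3[K](t) = (-3*e^(2*t) - 9*e^(t))/(e^(3*t) - 9*e^(2*t) + 27*e^(t) - 27)

κ_3 = D^3[K](0) = 3/2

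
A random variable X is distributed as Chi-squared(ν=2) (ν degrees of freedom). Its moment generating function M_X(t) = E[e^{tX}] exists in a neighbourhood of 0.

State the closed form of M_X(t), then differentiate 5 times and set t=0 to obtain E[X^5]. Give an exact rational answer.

M_X(t) = 1/(1 - 2*t)
D^5[M](t) = 3840/(64*t^6 - 192*t^5 + 240*t^4 - 160*t^3 + 60*t^2 - 12*t + 1)

E[X^5] = D^5[M](0) = 3840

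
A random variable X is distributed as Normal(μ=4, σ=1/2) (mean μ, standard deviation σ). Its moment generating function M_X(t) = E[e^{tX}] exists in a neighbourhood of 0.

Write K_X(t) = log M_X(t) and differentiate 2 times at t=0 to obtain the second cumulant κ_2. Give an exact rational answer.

κ_2 = D^2[K](0) = 1/4

M_X(t) = e^(t^2/8 + 4*t)
K_X(t) = log M_X(t) = t^2/8 + 4*t
D^2[K](t) = 1/4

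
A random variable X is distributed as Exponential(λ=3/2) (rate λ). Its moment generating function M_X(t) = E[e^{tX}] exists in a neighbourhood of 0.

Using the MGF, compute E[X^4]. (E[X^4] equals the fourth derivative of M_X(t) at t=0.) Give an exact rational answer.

E[X^4] = M^(4)(0) = 128/27

M_X(t) = 3/(2*(3/2 - t))
M^(4)(t) = -1152/(32*t^5 - 240*t^4 + 720*t^3 - 1080*t^2 + 810*t - 243)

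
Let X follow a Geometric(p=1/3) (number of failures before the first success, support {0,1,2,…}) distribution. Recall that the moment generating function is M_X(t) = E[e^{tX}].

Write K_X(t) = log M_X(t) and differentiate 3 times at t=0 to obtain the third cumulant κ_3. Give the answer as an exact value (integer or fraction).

M_X(t) = 1/(3*(1 - 2*e^(t)/3))
K_X(t) = log M_X(t) = -log(1 - 2*e^(t)/3) - log(3)
K^(3)(t) = (-12*e^(2*t) - 18*e^(t))/(8*e^(3*t) - 36*e^(2*t) + 54*e^(t) - 27)

κ_3 = K^(3)(0) = 30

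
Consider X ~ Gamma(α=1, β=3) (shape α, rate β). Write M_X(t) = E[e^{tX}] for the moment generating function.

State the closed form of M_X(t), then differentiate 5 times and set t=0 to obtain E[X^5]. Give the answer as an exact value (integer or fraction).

M_X(t) = 3/(3 - t)
M^(5)(t) = 360/(t^6 - 18*t^5 + 135*t^4 - 540*t^3 + 1215*t^2 - 1458*t + 729)

E[X^5] = M^(5)(0) = 40/81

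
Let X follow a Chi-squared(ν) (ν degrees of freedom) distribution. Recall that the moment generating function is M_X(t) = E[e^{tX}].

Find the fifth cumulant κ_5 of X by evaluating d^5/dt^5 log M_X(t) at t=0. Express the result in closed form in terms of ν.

M_X(t) = (1 - 2*t)^(-ν/2)
K_X(t) = log M_X(t) = -ν*log(1 - 2*t)/2
K′(t) = -ν/(2*t - 1)
K′′(t) = 2*ν/(4*t^2 - 4*t + 1)
K′′′(t) = -8*ν/(8*t^3 - 12*t^2 + 6*t - 1)
K′′′′(t) = 48*ν/(16*t^4 - 32*t^3 + 24*t^2 - 8*t + 1)
K′′′′′(t) = -384*ν/(32*t^5 - 80*t^4 + 80*t^3 - 40*t^2 + 10*t - 1)

κ_5 = K′′′′′(0) = 384*ν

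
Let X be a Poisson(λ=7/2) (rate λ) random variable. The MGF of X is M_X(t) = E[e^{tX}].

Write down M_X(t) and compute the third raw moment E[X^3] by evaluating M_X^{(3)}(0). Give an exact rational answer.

M_X(t) = e^(7*e^(t)/2 - 7/2)
dM/dt = 7*e^(-7/2)*e^(t)*e^(7*e^(t)/2)/2
d^2M/dt^2 = (49*e^(2*t)*e^(7*e^(t)/2) + 14*e^(t)*e^(7*e^(t)/2))*e^(-7/2)/4
d^3M/dt^3 = (343*e^(3*t)*e^(7*e^(t)/2) + 294*e^(2*t)*e^(7*e^(t)/2) + 28*e^(t)*e^(7*e^(t)/2))*e^(-7/2)/8

E[X^3] = d^3M/dt^3 |_{t=0} = 665/8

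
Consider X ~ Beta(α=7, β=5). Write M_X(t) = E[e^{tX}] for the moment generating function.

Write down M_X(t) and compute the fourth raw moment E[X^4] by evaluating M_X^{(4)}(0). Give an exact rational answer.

M_X(t) = ₁F₁(7; 12; t)
M′(t) = 7*₁F₁(8; 13; t)/12
M′′(t) = 14*₁F₁(9; 14; t)/39
M′′′(t) = 3*₁F₁(10; 15; t)/13
M′′′′(t) = 2*₁F₁(11; 16; t)/13

E[X^4] = M′′′′(0) = 2/13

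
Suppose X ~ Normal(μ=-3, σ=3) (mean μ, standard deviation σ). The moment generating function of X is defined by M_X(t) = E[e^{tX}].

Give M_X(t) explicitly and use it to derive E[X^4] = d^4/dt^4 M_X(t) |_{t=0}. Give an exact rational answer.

E[X^4] = M′′′′(0) = 810

M_X(t) = e^(9*t^2/2 - 3*t)
M′(t) = 9*t*e^(-3*t)*e^(9*t^2/2) - 3*e^(-3*t)*e^(9*t^2/2)
M′′(t) = (81*t^2*e^(9*t^2/2) - 54*t*e^(9*t^2/2) + 18*e^(9*t^2/2))*e^(-3*t)
M′′′(t) = (729*t^3*e^(9*t^2/2) - 729*t^2*e^(9*t^2/2) + 486*t*e^(9*t^2/2) - 108*e^(9*t^2/2))*e^(-3*t)
M′′′′(t) = (6561*t^4*e^(9*t^2/2) - 8748*t^3*e^(9*t^2/2) + 8748*t^2*e^(9*t^2/2) - 3888*t*e^(9*t^2/2) + 810*e^(9*t^2/2))*e^(-3*t)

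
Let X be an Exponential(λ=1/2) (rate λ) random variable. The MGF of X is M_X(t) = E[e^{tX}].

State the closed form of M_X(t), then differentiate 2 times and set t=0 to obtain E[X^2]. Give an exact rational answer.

M_X(t) = 1/(2*(1/2 - t))
M′(t) = 2/(4*t^2 - 4*t + 1)
M′′(t) = -8/(8*t^3 - 12*t^2 + 6*t - 1)

E[X^2] = M′′(0) = 8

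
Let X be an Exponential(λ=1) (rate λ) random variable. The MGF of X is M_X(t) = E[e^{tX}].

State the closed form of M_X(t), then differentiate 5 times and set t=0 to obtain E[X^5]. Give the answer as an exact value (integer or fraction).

M_X(t) = 1/(1 - t)
M^(5)(t) = 120/(t^6 - 6*t^5 + 15*t^4 - 20*t^3 + 15*t^2 - 6*t + 1)

E[X^5] = M^(5)(0) = 120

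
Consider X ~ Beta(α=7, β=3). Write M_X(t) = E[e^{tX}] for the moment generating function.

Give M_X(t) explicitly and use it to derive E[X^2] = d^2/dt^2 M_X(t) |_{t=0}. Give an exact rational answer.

E[X^2] = M^(2)(0) = 28/55

M_X(t) = ₁F₁(7; 10; t)
M^(2)(t) = 28*₁F₁(9; 12; t)/55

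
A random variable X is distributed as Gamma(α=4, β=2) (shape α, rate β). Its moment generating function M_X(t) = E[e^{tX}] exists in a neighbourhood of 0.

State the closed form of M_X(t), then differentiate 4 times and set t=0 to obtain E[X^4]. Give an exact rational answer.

E[X^4] = D^4[M](0) = 105/2

M_X(t) = 16/(2 - t)^4
D^4[M](t) = 13440/(t^8 - 16*t^7 + 112*t^6 - 448*t^5 + 1120*t^4 - 1792*t^3 + 1792*t^2 - 1024*t + 256)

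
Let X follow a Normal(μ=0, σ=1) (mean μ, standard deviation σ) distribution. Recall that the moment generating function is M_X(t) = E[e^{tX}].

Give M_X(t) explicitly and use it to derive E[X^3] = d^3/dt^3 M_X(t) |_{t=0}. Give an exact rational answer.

M_X(t) = e^(t^2/2)
M^(3)(t) = t^3*e^(t^2/2) + 3*t*e^(t^2/2)

E[X^3] = M^(3)(0) = 0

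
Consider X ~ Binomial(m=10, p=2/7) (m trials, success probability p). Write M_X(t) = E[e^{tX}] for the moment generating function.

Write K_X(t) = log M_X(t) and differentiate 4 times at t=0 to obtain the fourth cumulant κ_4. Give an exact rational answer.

M_X(t) = (2*e^(t)/7 + 5/7)^10
K_X(t) = log M_X(t) = 10*log(2*e^(t)/7 + 5/7)
dK/dt = 20*e^(t)/(2*e^(t) + 5)
d^2K/dt^2 = 100*e^(t)/(4*e^(2*t) + 20*e^(t) + 25)
d^3K/dt^3 = (-200*e^(2*t) + 500*e^(t))/(8*e^(3*t) + 60*e^(2*t) + 150*e^(t) + 125)
d^4K/dt^4 = (400*e^(3*t) - 4000*e^(2*t) + 2500*e^(t))/(16*e^(4*t) + 160*e^(3*t) + 600*e^(2*t) + 1000*e^(t) + 625)

κ_4 = d^4K/dt^4 |_{t=0} = -1100/2401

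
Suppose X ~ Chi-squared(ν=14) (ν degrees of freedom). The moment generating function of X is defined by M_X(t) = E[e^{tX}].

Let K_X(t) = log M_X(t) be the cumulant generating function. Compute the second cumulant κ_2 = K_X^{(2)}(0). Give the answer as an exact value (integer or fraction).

κ_2 = D^2[K](0) = 28

M_X(t) = (1 - 2*t)^(-7)
K_X(t) = log M_X(t) = -7*log(1 - 2*t)
D^2[K](t) = 28/(4*t^2 - 4*t + 1)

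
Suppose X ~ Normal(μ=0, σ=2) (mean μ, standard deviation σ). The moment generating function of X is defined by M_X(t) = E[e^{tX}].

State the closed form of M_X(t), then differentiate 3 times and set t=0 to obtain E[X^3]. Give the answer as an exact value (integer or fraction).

E[X^3] = d^3M/dt^3 |_{t=0} = 0

M_X(t) = e^(2*t^2)
dM/dt = 4*t*e^(2*t^2)
d^2M/dt^2 = 16*t^2*e^(2*t^2) + 4*e^(2*t^2)
d^3M/dt^3 = 64*t^3*e^(2*t^2) + 48*t*e^(2*t^2)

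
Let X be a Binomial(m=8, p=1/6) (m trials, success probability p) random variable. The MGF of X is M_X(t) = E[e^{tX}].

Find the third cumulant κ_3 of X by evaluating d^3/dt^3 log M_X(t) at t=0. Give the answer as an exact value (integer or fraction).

κ_3 = K^(3)(0) = 20/27

M_X(t) = (e^(t)/6 + 5/6)^8
K_X(t) = log M_X(t) = 8*log(e^(t)/6 + 5/6)
K^(3)(t) = (-40*e^(2*t) + 200*e^(t))/(e^(3*t) + 15*e^(2*t) + 75*e^(t) + 125)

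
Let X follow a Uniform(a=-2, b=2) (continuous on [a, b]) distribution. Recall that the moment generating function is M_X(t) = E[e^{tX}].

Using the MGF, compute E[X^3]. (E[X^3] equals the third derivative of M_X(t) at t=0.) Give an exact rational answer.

E[X^3] = M′′′(0) = 0

M_X(t) = (e^(2*t) - e^(-2*t))/(4*t)
M′(t) = (2*t*e^(4*t) + 2*t - e^(4*t) + 1)*e^(-2*t)/(4*t^2)
M′′(t) = (2*t^2*e^(4*t) - 2*t^2 - 2*t*e^(4*t) - 2*t + e^(4*t) - 1)*e^(-2*t)/(2*t^3)
M′′′(t) = (4*t^3*e^(4*t) + 4*t^3 - 6*t^2*e^(4*t) + 6*t^2 + 6*t*e^(4*t) + 6*t - 3*e^(4*t) + 3)*e^(-2*t)/(2*t^4)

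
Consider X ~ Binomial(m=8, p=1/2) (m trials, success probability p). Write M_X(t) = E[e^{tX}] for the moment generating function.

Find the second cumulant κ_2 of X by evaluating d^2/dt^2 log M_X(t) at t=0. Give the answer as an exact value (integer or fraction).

M_X(t) = (e^(t)/2 + 1/2)^8
K_X(t) = log M_X(t) = 8*log(e^(t)/2 + 1/2)
K′(t) = 8*e^(t)/(e^(t) + 1)
K′′(t) = 8*e^(t)/(e^(2*t) + 2*e^(t) + 1)

κ_2 = K′′(0) = 2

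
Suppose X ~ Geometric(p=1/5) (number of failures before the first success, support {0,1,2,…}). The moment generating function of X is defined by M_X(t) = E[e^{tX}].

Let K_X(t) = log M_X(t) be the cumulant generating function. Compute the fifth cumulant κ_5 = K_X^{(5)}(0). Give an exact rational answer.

κ_5 = K^(5)(0) = 43380

M_X(t) = 1/(5*(1 - 4*e^(t)/5))
K_X(t) = log M_X(t) = -log(1 - 4*e^(t)/5) - log(5)
K^(5)(t) = (-1280*e^(4*t) - 17600*e^(3*t) - 22000*e^(2*t) - 2500*e^(t))/(1024*e^(5*t) - 6400*e^(4*t) + 16000*e^(3*t) - 20000*e^(2*t) + 12500*e^(t) - 3125)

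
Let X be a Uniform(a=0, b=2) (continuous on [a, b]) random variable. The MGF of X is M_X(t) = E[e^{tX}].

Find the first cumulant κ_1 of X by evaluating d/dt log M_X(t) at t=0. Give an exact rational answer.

M_X(t) = (e^(2*t) - 1)/(2*t)
K_X(t) = log M_X(t) = -log(t) + log(e^(2*t) - 1) - log(2)
K′(t) = (2*t*e^(2*t) - e^(2*t) + 1)/(t*e^(2*t) - t)

κ_1 = K′(0) = 1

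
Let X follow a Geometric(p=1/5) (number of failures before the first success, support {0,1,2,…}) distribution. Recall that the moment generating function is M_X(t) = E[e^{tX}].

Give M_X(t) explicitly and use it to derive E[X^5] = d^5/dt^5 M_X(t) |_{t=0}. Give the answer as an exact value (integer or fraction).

M_X(t) = 1/(5*(1 - 4*e^(t)/5))
dM/dt = 4*e^(t)/(16*e^(2*t) - 40*e^(t) + 25)
d^2M/dt^2 = (-16*e^(2*t) - 20*e^(t))/(64*e^(3*t) - 240*e^(2*t) + 300*e^(t) - 125)
d^3M/dt^3 = (64*e^(3*t) + 320*e^(2*t) + 100*e^(t))/(256*e^(4*t) - 1280*e^(3*t) + 2400*e^(2*t) - 2000*e^(t) + 625)
d^4M/dt^4 = (-256*e^(4*t) - 3520*e^(3*t) - 4400*e^(2*t) - 500*e^(t))/(1024*e^(5*t) - 6400*e^(4*t) + 16000*e^(3*t) - 20000*e^(2*t) + 12500*e^(t) - 3125)

E[X^5] = d^5M/dt^5 |_{t=0} = 194404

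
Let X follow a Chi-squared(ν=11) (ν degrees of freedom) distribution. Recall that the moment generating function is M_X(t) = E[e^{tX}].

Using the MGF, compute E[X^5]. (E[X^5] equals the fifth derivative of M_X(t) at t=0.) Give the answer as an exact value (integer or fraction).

E[X^5] = M^(5)(0) = 692835

M_X(t) = (1 - 2*t)^(-11/2)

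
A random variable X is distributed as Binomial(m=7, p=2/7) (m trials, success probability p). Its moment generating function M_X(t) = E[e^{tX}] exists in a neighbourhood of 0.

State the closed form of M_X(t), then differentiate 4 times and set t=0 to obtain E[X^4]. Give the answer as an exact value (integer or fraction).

M_X(t) = (2*e^(t)/7 + 5/7)^7
M^(4)(t) = 128*e^(7*t)/343 + 414720*e^(6*t)/117649 + 1500000*e^(5*t)/117649 + 2560000*e^(4*t)/117649 + 2025000*e^(3*t)/117649 + 600000*e^(2*t)/117649 + 31250*e^(t)/117649

E[X^4] = M^(4)(0) = 20918/343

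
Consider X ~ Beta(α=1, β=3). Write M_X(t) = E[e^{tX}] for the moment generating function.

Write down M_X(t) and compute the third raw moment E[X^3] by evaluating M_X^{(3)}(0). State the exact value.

M_X(t) = ₁F₁(1; 4; t)
D^3[M](t) = ₁F₁(4; 7; t)/20

E[X^3] = D^3[M](0) = 1/20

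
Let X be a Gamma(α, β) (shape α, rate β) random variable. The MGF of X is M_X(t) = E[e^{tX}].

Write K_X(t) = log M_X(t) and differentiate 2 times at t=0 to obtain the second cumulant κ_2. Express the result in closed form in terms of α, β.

κ_2 = K′′(0) = α/β^2

M_X(t) = (β/(β - t))^α
K_X(t) = log M_X(t) = α*(log(β) - log(β - t))
K′(t) = -α/(-β + t)
K′′(t) = α/(β^2 - 2*β*t + t^2)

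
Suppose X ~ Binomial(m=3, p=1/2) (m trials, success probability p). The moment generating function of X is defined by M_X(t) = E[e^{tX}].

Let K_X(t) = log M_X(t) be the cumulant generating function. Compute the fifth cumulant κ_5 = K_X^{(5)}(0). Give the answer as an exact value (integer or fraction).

M_X(t) = (e^(t)/2 + 1/2)^3
K_X(t) = log M_X(t) = 3*log(e^(t)/2 + 1/2)
K′(t) = 3*e^(t)/(e^(t) + 1)
K′′(t) = 3*e^(t)/(e^(2*t) + 2*e^(t) + 1)
K′′′(t) = (-3*e^(2*t) + 3*e^(t))/(e^(3*t) + 3*e^(2*t) + 3*e^(t) + 1)
K′′′′(t) = (3*e^(3*t) - 12*e^(2*t) + 3*e^(t))/(e^(4*t) + 4*e^(3*t) + 6*e^(2*t) + 4*e^(t) + 1)
K′′′′′(t) = (-3*e^(4*t) + 33*e^(3*t) - 33*e^(2*t) + 3*e^(t))/(e^(5*t) + 5*e^(4*t) + 10*e^(3*t) + 10*e^(2*t) + 5*e^(t) + 1)

κ_5 = K′′′′′(0) = 0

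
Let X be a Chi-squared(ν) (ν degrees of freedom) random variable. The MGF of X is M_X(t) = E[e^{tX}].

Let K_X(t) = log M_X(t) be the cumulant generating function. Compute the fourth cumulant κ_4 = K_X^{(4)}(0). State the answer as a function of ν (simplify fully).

M_X(t) = (1 - 2*t)^(-ν/2)
K_X(t) = log M_X(t) = -ν*log(1 - 2*t)/2
K^(4)(t) = 48*ν/(16*t^4 - 32*t^3 + 24*t^2 - 8*t + 1)

κ_4 = K^(4)(0) = 48*ν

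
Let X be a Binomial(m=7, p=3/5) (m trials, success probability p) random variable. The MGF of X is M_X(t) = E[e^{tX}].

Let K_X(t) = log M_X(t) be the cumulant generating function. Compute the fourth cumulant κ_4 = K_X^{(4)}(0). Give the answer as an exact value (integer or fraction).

M_X(t) = (3*e^(t)/5 + 2/5)^7
K_X(t) = log M_X(t) = 7*log(3*e^(t)/5 + 2/5)
K^(4)(t) = (378*e^(3*t) - 1008*e^(2*t) + 168*e^(t))/(81*e^(4*t) + 216*e^(3*t) + 216*e^(2*t) + 96*e^(t) + 16)

κ_4 = K^(4)(0) = -462/625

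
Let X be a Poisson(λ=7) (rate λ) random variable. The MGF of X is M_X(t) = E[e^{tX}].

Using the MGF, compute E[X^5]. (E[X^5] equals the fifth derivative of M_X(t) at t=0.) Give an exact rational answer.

M_X(t) = e^(7*e^(t) - 7)
M^(5)(t) = (16807*e^(5*t)*e^(7*e^(t)) + 24010*e^(4*t)*e^(7*e^(t)) + 8575*e^(3*t)*e^(7*e^(t)) + 735*e^(2*t)*e^(7*e^(t)) + 7*e^(t)*e^(7*e^(t)))*e^(-7)

E[X^5] = M^(5)(0) = 50134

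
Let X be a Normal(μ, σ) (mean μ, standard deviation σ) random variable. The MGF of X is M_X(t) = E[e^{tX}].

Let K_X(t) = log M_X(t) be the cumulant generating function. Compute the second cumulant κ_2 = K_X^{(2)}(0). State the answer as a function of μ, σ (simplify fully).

M_X(t) = e^(μ*t + σ^2*t^2/2)
K_X(t) = log M_X(t) = μ*t + σ^2*t^2/2
dK/dt = μ + σ^2*t
d^2K/dt^2 = σ^2

κ_2 = d^2K/dt^2 |_{t=0} = σ^2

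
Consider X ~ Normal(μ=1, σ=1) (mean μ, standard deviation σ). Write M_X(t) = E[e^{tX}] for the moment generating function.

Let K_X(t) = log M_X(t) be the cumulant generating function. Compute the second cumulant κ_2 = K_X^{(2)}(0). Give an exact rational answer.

κ_2 = d^2K/dt^2 |_{t=0} = 1

M_X(t) = e^(t^2/2 + t)
K_X(t) = log M_X(t) = t^2/2 + t
dK/dt = t + 1
d^2K/dt^2 = 1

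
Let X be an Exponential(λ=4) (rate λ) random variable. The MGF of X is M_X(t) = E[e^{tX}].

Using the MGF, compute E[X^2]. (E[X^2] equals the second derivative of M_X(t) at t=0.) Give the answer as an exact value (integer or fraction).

E[X^2] = D^2[M](0) = 1/8

M_X(t) = 4/(4 - t)
D^2[M](t) = -8/(t^3 - 12*t^2 + 48*t - 64)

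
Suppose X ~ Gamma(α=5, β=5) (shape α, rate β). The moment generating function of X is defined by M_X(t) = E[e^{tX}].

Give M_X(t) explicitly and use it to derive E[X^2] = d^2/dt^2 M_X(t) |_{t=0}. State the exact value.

M_X(t) = 3125/(5 - t)^5
M′(t) = 15625/(t^6 - 30*t^5 + 375*t^4 - 2500*t^3 + 9375*t^2 - 18750*t + 15625)
M′′(t) = -93750/(t^7 - 35*t^6 + 525*t^5 - 4375*t^4 + 21875*t^3 - 65625*t^2 + 109375*t - 78125)

E[X^2] = M′′(0) = 6/5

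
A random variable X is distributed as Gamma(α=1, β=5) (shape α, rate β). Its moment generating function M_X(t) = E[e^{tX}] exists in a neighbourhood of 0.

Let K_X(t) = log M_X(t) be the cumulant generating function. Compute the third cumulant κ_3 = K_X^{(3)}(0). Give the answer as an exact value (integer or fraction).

κ_3 = K′′′(0) = 2/125

M_X(t) = 5/(5 - t)
K_X(t) = log M_X(t) = -log(5 - t) + log(5)
K′(t) = -1/(t - 5)
K′′(t) = 1/(t^2 - 10*t + 25)
K′′′(t) = -2/(t^3 - 15*t^2 + 75*t - 125)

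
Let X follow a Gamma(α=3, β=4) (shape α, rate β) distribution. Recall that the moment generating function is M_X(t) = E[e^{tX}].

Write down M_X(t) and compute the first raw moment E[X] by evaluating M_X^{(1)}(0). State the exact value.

M_X(t) = 64/(4 - t)^3
dM/dt = 192/(t^4 - 16*t^3 + 96*t^2 - 256*t + 256)

E[X] = dM/dt |_{t=0} = 3/4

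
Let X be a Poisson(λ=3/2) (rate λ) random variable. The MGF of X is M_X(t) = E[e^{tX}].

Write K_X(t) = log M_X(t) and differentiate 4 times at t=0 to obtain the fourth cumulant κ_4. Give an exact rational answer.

κ_4 = d^4K/dt^4 |_{t=0} = 3/2

M_X(t) = e^(3*e^(t)/2 - 3/2)
K_X(t) = log M_X(t) = 3*e^(t)/2 - 3/2
dK/dt = 3*e^(t)/2
d^2K/dt^2 = 3*e^(t)/2
d^3K/dt^3 = 3*e^(t)/2
d^4K/dt^4 = 3*e^(t)/2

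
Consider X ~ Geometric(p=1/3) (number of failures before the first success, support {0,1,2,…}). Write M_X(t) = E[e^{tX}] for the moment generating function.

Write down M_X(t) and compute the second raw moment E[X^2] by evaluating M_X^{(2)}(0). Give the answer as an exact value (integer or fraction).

E[X^2] = d^2M/dt^2 |_{t=0} = 10

M_X(t) = 1/(3*(1 - 2*e^(t)/3))
dM/dt = 2*e^(t)/(4*e^(2*t) - 12*e^(t) + 9)
d^2M/dt^2 = (-4*e^(2*t) - 6*e^(t))/(8*e^(3*t) - 36*e^(2*t) + 54*e^(t) - 27)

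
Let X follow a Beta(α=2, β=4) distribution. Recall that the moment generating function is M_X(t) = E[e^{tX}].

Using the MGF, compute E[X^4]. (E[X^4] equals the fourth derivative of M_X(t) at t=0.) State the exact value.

E[X^4] = M′′′′(0) = 5/126

M_X(t) = ₁F₁(2; 6; t)
M′(t) = ₁F₁(3; 7; t)/3
M′′(t) = ₁F₁(4; 8; t)/7
M′′′(t) = ₁F₁(5; 9; t)/14
M′′′′(t) = 5*₁F₁(6; 10; t)/126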